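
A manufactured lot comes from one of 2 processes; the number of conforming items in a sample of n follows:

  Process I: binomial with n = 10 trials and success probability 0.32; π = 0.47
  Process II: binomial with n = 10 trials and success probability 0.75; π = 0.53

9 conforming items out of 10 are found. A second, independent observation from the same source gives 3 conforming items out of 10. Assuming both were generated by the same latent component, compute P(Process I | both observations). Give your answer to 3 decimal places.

0.088

Posterior ∝ prior × likelihood, so P(k | x) ∝ w_k f_k(x); normalise over all components.
Since both observations come from the same component, the likelihood for component k is f_k(x₁)·f_k(x₂).
  f_I = [C(10,9)·0.32^9·0.68^1 = 10·3.51844e-05·0.68 = 0.000239254] × [0.264359] = 6.32488e-05
  f_II = [C(10,9)·0.75^9·0.25^1 = 10·0.0750847·0.25 = 0.187712] × [0.0030899] = 0.000580011
Unnormalised posteriors:
  w_I·f_I = 0.47 × 6.32488e-05 = 2.97269e-05
  w_II·f_II = 0.53 × 0.000580011 = 0.000307406
Denominator: 2.97269e-05 + 0.000307406 = 0.000337133
So the posterior for Process I is 2.97269e-05 / 0.000337133 ≈ 0.088.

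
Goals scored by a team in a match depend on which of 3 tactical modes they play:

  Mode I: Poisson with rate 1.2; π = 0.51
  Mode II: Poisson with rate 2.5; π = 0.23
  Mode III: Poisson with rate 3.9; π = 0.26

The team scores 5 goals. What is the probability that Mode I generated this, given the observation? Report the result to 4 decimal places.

0.0548

Apply Bayes' rule: the posterior for each component is proportional to its prior times its likelihood at x.
Evaluate each component's likelihood at the observed value:
  p_I = 0.00624556
  p_II = 0.0668009
  p_III = 0.152193
Unnormalised posteriors:
  π_I·p_I = 0.51 × 0.00624556 = 0.00318524
  π_II·p_II = 0.23 × 0.0668009 = 0.0153642
  π_III·p_III = 0.26 × 0.152193 = 0.0395701
Normaliser: 0.00318524 + 0.0153642 + 0.0395701 = 0.0581195
P(Mode I | the observation) = 0.00318524 / 0.0581195 ≈ 0.0548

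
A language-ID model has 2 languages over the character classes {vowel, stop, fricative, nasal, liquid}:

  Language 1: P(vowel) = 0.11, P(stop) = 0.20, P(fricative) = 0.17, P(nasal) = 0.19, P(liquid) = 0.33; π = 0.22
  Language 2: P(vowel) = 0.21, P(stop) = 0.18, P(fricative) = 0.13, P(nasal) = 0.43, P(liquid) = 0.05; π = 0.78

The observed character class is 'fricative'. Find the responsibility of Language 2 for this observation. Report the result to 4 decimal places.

By Bayes' theorem, P(k | x) = w_k f_k(x) / Σ_j w_j f_j(x).
Component likelihoods at x = 'fricative':
  L_1 = 0.17
  L_2 = 0.13
Weight by the priors:
  w_1·L_1 = 0.22 × 0.17 = 0.0374
  w_2·L_2 = 0.78 × 0.13 = 0.1014
Normaliser: 0.0374 + 0.1014 = 0.1388
P(Language 2 | 'fricative') = 0.1014 / 0.1388 ≈ 0.7305

0.7305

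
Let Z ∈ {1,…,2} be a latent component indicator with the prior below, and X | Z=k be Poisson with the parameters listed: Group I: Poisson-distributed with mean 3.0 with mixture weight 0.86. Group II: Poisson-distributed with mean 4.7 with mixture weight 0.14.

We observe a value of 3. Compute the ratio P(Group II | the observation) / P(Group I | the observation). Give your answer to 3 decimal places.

Since P(k|x) ∝ π_k f_k(x), the posterior odds are π_i f_i(x) / (π_j f_j(x)).
Evaluate each component's likelihood at the observed value:
  L_I = 0.224042
  L_II = 0.157383
0.0220336 / 0.192676 ≈ 0.114

0.114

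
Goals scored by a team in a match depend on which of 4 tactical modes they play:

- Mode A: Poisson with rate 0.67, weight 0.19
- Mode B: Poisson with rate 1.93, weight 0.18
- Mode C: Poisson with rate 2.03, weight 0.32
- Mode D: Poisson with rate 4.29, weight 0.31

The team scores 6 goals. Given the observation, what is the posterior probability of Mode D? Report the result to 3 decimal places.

0.860

By Bayes' theorem, P(k | x) = π_k f_k(x) / Σ_j π_j f_j(x).
Component likelihoods at x = 6 goals:
  p_A = e^(−0.67)·0.67^6/6! = 6.42893e-05
  p_B = e^(−1.93)·1.93^6/6! = 0.0104189
  p_C = e^(−2.03)·2.03^6/6! = 0.0127652
  p_D = e^(−4.29)·4.29^6/6! = 0.118656
Unnormalised posteriors:
  π_A·p_A = 0.19 × 6.42893e-05 = 1.2215e-05
  π_B·p_B = 0.18 × 0.0104189 = 0.00187541
  π_C·p_C = 0.32 × 0.0127652 = 0.00408485
  π_D·p_D = 0.31 × 0.118656 = 0.0367832
Evidence: 1.2215e-05 + 0.00187541 + 0.00408485 + 0.0367832 = 0.0427557
Responsibility of Mode D: 0.0367832 / 0.0427557 ≈ 0.860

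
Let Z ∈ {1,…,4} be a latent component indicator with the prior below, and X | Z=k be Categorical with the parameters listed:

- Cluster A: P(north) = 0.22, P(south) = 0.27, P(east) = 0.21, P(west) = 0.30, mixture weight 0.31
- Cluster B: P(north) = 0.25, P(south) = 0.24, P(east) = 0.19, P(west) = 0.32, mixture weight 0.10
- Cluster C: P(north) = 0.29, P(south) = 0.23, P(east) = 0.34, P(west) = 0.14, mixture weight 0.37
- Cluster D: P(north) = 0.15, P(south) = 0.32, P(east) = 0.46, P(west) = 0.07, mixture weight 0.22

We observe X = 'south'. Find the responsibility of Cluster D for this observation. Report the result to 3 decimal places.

0.267

By Bayes' theorem, P(k | x) = P(Z=k) f_k(x) / Σ_j P(Z=j) f_j(x).
Component likelihoods at x = 'south':
  f_A = P(south | comp) = 0.27
  f_B = P(south | comp) = 0.24
  f_C = P(south | comp) = 0.23
  f_D = P(south | comp) = 0.32
Weight by the priors:
  P(Z=A)·f_A = 0.31 × 0.27 = 0.0837
  P(Z=B)·f_B = 0.10 × 0.24 = 0.024
  P(Z=C)·f_C = 0.37 × 0.23 = 0.0851
  P(Z=D)·f_D = 0.22 × 0.32 = 0.0704
Evidence: 0.0837 + 0.024 + 0.0851 + 0.0704 = 0.2632
P(Cluster D | the observation) ≈ 0.267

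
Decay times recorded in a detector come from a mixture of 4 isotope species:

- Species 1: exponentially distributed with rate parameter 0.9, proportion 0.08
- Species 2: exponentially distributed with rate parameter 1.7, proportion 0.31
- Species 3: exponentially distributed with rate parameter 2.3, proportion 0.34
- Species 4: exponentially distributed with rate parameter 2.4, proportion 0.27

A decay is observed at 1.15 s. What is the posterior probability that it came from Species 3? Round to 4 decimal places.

Posterior ∝ prior × likelihood, so P(k | x) ∝ P(Z=k) f_k(x); normalise over all components.
Evaluate each component's likelihood at the observed value:
  L_1 = 0.319704
  L_2 = 0.24066
  L_3 = 0.163312
  L_4 = 0.1519
Prior × likelihood for each component:
  P(Z=1)·L_1 = 0.08 × 0.319704 = 0.0255763
  P(Z=2)·L_2 = 0.31 × 0.24066 = 0.0746045
  P(Z=3)·L_3 = 0.34 × 0.163312 = 0.0555262
  P(Z=4)·L_4 = 0.27 × 0.1519 = 0.0410131
Normaliser: 0.0255763 + 0.0746045 + 0.0555262 + 0.0410131 = 0.19672
P(Species 3 | the observation) ≈ 0.2823

0.2823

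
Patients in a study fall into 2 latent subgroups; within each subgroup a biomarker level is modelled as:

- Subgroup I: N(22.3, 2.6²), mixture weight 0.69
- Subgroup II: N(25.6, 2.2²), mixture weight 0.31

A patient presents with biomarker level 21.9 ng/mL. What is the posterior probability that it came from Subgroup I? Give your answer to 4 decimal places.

0.8845

Posterior ∝ prior × likelihood, so P(k | x) ∝ w_k f_k(x); normalise over all components.
Evaluate each component's likelihood at the observed value:
  p_I = 0.151634
  p_II = 0.0440843
Prior × likelihood for each component:
  w_I·p_I = 0.69 × 0.151634 = 0.104628
  w_II·p_II = 0.31 × 0.0440843 = 0.0136661
Denominator: 0.104628 + 0.0136661 = 0.118294
Responsibility of Subgroup I: 0.104628 / 0.118294 ≈ 0.8845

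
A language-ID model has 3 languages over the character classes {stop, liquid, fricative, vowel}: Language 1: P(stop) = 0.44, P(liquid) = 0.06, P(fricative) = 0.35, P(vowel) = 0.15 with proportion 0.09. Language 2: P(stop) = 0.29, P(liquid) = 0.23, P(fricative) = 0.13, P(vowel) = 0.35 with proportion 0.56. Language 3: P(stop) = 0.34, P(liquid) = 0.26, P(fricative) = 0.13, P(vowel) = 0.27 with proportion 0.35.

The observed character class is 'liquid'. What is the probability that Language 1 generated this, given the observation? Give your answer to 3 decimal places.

Apply Bayes' rule: the posterior for each component is proportional to its prior times its likelihood at x.
Evaluate each component's likelihood at the observed value:
  f_1 = P(liquid | comp) = 0.06
  f_2 = P(liquid | comp) = 0.23
  f_3 = P(liquid | comp) = 0.26
Unnormalised posteriors:
  π_1·f_1 = 0.09 × 0.06 = 0.0054
  π_2·f_2 = 0.56 × 0.23 = 0.1288
  π_3·f_3 = 0.35 × 0.26 = 0.091
Evidence: 0.0054 + 0.1288 + 0.091 = 0.2252
Responsibility of Language 1: 0.0054 / 0.2252 ≈ 0.024

0.024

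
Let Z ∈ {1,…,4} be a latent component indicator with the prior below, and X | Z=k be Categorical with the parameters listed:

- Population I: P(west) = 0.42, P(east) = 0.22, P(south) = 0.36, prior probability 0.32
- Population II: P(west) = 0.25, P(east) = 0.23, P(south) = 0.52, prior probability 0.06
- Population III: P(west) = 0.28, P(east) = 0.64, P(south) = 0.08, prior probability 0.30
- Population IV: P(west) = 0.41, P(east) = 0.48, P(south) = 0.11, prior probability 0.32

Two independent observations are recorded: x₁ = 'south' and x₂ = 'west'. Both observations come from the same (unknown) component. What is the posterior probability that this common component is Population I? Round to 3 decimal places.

0.626

Posterior ∝ prior × likelihood, so P(k | x) ∝ π_k f_k(x); normalise over all components.
Since both observations come from the same component, the likelihood for component k is f_k(x₁)·f_k(x₂).
  L_I = [P(south | comp) = 0.36] × [0.42] = 0.1512
  L_II = [P(south | comp) = 0.52] × [0.25] = 0.13
  L_III = [P(south | comp) = 0.08] × [0.28] = 0.0224
  L_IV = [P(south | comp) = 0.11] × [0.41] = 0.0451
Weight by the priors:
  π_I·L_I = 0.32 × 0.1512 = 0.048384
  π_II·L_II = 0.06 × 0.13 = 0.0078
  π_III·L_III = 0.30 × 0.0224 = 0.00672
  π_IV·L_IV = 0.32 × 0.0451 = 0.014432
Sum: 0.048384 + 0.0078 + 0.00672 + 0.014432 = 0.077336
P(Population I | x) ≈ 0.626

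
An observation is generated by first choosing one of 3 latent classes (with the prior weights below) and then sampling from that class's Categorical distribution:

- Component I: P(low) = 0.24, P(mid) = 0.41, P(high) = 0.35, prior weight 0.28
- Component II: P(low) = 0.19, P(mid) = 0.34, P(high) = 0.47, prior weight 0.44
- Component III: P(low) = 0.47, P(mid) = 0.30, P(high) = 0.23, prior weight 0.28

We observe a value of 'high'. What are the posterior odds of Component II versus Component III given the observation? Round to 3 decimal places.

3.211

Posterior odds = (π_i f_i(x)) / (π_j f_j(x)); the normalising sum cancels.
Evaluate each component's likelihood at the observed value:
  f_I = 0.35
  f_II = 0.47
  f_III = 0.23
Odds = (0.44/0.28) × (0.47/0.23) = 1.57143 × 2.04348 ≈ 3.211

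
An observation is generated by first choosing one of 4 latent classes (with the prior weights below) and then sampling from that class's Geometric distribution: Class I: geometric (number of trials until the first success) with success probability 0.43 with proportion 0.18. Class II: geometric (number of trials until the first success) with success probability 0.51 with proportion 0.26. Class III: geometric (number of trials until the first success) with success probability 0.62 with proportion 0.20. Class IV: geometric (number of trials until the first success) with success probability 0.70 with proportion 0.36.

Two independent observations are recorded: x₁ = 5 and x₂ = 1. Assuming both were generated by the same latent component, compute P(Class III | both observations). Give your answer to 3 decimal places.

The responsibility of component k is P(Z=k) f_k(x) divided by Σ_j P(Z=j) f_j(x).
Since both observations come from the same component, the likelihood for component k is f_k(x₁)·f_k(x₂).
  f_I = [0.43·(1−0.43)^4 = 0.43·0.10556 = 0.0453908] × [0.43] = 0.019518
  f_II = [0.51·(1−0.51)^4 = 0.51·0.057648 = 0.0294005] × [0.51] = 0.0149942
  f_III = [0.62·(1−0.62)^4 = 0.62·0.0208514 = 0.0129278] × [0.62] = 0.00801526
  f_IV = [0.70·(1−0.70)^4 = 0.70·0.0081 = 0.00567] × [0.7] = 0.003969
Prior × likelihood for each component:
  P(Z=I)·f_I = 0.18 × 0.019518 = 0.00351325
  P(Z=II)·f_II = 0.26 × 0.0149942 = 0.0038985
  P(Z=III)·f_III = 0.20 × 0.00801526 = 0.00160305
  P(Z=IV)·f_IV = 0.36 × 0.003969 = 0.00142884
Sum: 0.00351325 + 0.0038985 + 0.00160305 + 0.00142884 = 0.0104436
P(Class III | x) ≈ 0.153

0.153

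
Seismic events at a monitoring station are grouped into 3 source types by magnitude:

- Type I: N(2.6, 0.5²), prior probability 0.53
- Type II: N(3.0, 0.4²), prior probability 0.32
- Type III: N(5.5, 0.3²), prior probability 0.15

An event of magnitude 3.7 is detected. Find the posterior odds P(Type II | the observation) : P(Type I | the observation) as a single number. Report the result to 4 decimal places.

Only the two components matter; the odds are (π_i f_i(x)) / (π_j f_j(x)).
Evaluate each component's likelihood at the observed value:
  L_I = (1/(0.5·√(2π)))·exp(−(3.7−2.6)²/(2·0.5²)) = 0.797885·exp(-2.42000) = 0.0709492
  L_II = (1/(0.4·√(2π)))·exp(−(3.7−3.0)²/(2·0.4²)) = 0.997356·exp(-1.53125) = 0.215693
  L_III = (1/(0.3·√(2π)))·exp(−(3.7−5.5)²/(2·0.3²)) = 1.329808·exp(-18.00000) = 2.02529e-08
Posterior odds = (π_II·L_II) / (π_I·L_I) = (0.32·0.215693) / (0.53·0.0709492) = 0.0690219 / 0.0376031 ≈ 1.8355

1.8355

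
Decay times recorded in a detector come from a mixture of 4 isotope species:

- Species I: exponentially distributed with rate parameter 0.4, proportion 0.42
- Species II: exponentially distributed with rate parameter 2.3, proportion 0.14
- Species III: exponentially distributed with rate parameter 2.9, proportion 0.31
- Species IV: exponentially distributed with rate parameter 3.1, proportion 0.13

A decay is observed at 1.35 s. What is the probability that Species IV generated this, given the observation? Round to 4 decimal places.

Posterior ∝ prior × likelihood, so P(k | x) ∝ w_k f_k(x); normalise over all components.
Evaluate each component's likelihood at the observed value:
  L_I = 0.233099
  L_II = 0.103096
  L_III = 0.0578276
  L_IV = 0.0471888
Unnormalised posteriors:
  w_I·L_I = 0.42 × 0.233099 = 0.0979017
  w_II·L_II = 0.14 × 0.103096 = 0.0144335
  w_III·L_III = 0.31 × 0.0578276 = 0.0179266
  w_IV·L_IV = 0.13 × 0.0471888 = 0.00613455
Denominator: 0.0979017 + 0.0144335 + 0.0179266 + 0.00613455 = 0.136396
So the posterior for Species IV is 0.00613455 / 0.136396 ≈ 0.0450.

0.0450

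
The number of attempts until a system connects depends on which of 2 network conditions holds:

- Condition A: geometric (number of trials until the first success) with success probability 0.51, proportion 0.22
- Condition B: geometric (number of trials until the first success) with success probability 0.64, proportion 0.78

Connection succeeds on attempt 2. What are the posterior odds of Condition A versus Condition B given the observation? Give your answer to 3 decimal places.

The posterior odds equal the prior odds times the likelihood ratio: (π_i/π_j)·(f_i(x)/f_j(x)).
Evaluate each component's likelihood at the observed value:
  p_A = 0.51·(1−0.51)^1 = 0.51·0.49 = 0.2499
  p_B = 0.64·(1−0.64)^1 = 0.64·0.36 = 0.2304
Posterior odds = (π_A·p_A) / (π_B·p_B) = (0.22·0.2499) / (0.78·0.2304) = 0.054978 / 0.179712 ≈ 0.306

0.306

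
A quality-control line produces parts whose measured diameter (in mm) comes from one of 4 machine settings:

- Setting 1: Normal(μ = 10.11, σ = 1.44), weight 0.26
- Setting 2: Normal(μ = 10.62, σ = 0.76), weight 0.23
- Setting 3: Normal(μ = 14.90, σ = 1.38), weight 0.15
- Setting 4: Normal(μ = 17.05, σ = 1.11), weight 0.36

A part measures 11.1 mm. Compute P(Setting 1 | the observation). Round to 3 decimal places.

By Bayes' theorem, P(k | x) = π_k f_k(x) / Σ_j π_j f_j(x).
Component likelihoods at x = 11.1 mm:
  L_1 = 0.218732
  L_2 = 0.43001
  L_3 = 0.00652416
  L_4 = 2.07107e-07
Prior × likelihood for each component:
  π_1·L_1 = 0.26 × 0.218732 = 0.0568702
  π_2·L_2 = 0.23 × 0.43001 = 0.0989022
  π_3·L_3 = 0.15 × 0.00652416 = 0.000978625
  π_4·L_4 = 0.36 × 2.07107e-07 = 7.45585e-08
Normaliser: 0.0568702 + 0.0989022 + 0.000978625 + 7.45585e-08 = 0.156751
P(Setting 1 | x) = 0.0568702 / 0.156751 ≈ 0.363

0.363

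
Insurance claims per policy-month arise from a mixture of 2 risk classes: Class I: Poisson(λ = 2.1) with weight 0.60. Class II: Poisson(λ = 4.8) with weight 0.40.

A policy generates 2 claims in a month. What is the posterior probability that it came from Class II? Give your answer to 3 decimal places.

By Bayes' theorem, P(k | x) = P(Z=k) f_k(x) / Σ_j P(Z=j) f_j(x).
Evaluate each component's likelihood at the observed value:
  L_I = 0.270016
  L_II = 0.0948067
Weight by the priors:
  P(Z=I)·L_I = 0.60 × 0.270016 = 0.16201
  P(Z=II)·L_II = 0.40 × 0.0948067 = 0.0379227
Marginal: 0.16201 + 0.0379227 = 0.199933
Responsibility of Class II: 0.0379227 / 0.199933 ≈ 0.190

0.190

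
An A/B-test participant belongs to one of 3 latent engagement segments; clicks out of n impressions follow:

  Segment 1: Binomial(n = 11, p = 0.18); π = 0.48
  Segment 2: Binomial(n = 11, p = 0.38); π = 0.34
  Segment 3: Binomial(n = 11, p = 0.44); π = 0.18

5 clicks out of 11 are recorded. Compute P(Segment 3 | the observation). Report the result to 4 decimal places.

0.3364

P(component k | x) = π_k·f_k(x) / marginal(x), where marginal(x) = Σ_j π_j·f_j(x).
Component likelihoods at x = 5 clicks out of 11:
  f_1 = 0.0265392
  f_2 = 0.207927
  f_3 = 0.234981
Prior × likelihood for each component:
  π_1·f_1 = 0.48 × 0.0265392 = 0.0127388
  π_2·f_2 = 0.34 × 0.207927 = 0.0706951
  π_3·f_3 = 0.18 × 0.234981 = 0.0422967
Marginal: 0.0127388 + 0.0706951 + 0.0422967 = 0.125731
So the posterior for Segment 3 is 0.0422967 / 0.125731 ≈ 0.3364.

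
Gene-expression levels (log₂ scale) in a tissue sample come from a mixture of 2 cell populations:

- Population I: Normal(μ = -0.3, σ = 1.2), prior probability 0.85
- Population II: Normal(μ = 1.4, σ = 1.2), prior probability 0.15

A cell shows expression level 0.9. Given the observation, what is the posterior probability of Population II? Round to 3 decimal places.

0.211

By Bayes' theorem, P(k | x) = π_k f_k(x) / Σ_j π_j f_j(x).
Normal densities:
  L_I = 0.201642
  L_II = 0.30481
Unnormalised posteriors:
  π_I·L_I = 0.85 × 0.201642 = 0.171396
  π_II·L_II = 0.15 × 0.30481 = 0.0457215
Marginal: 0.171396 + 0.0457215 = 0.217117
P(Population II | data) = 0.0457215 / 0.217117 ≈ 0.211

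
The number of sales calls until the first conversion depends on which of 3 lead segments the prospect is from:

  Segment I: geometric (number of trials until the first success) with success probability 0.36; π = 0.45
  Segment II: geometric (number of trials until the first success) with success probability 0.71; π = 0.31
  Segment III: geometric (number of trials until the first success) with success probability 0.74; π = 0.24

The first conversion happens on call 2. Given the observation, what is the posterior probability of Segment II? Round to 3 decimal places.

By Bayes' theorem, P(k | x) = π_k f_k(x) / Σ_j π_j f_j(x).
Component likelihoods at x = 2:
  f_I = 0.2304
  f_II = 0.2059
  f_III = 0.1924
Weight by the priors:
  π_I·f_I = 0.45 × 0.2304 = 0.10368
  π_II·f_II = 0.31 × 0.2059 = 0.063829
  π_III·f_III = 0.24 × 0.1924 = 0.046176
Marginal: 0.10368 + 0.063829 + 0.046176 = 0.213685
P(Segment II | the observation) ≈ 0.299

0.299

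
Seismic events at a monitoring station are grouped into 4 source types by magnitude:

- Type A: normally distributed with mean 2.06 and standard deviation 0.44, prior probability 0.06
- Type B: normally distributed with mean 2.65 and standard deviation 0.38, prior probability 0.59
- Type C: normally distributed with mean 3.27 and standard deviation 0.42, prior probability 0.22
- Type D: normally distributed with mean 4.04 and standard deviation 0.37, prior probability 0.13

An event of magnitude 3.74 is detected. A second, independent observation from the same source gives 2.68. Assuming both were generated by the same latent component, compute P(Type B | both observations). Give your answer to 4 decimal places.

0.2106

P(component k | x) = w_k·f_k(x) / marginal(x), where marginal(x) = Σ_j w_j·f_j(x).
Since both observations come from the same component, the likelihood for component k is f_k(x₁)·f_k(x₂).
  p_A = [(1/(0.44·√(2π)))·exp(−(3.74−2.06)²/(2·0.44²)) = 0.906687·exp(-7.28926) = 0.000619118] × [0.335972] = 0.000208007
  p_B = [(1/(0.38·√(2π)))·exp(−(3.74−2.65)²/(2·0.38²)) = 1.049848·exp(-4.11392) = 0.0171583] × [1.04658] = 0.0179575
  p_C = [(1/(0.42·√(2π)))·exp(−(3.74−3.27)²/(2·0.42²)) = 0.949863·exp(-0.62613) = 0.507849] × [0.354121] = 0.17984
  p_D = [(1/(0.37·√(2π)))·exp(−(3.74−4.04)²/(2·0.37²)) = 1.078222·exp(-0.32871) = 0.776163] × [0.0012558] = 0.000974705
Multiply by the mixture weights:
  w_A·p_A = 0.06 × 0.000208007 = 1.24804e-05
  w_B·p_B = 0.59 × 0.0179575 = 0.010595
  w_C·p_C = 0.22 × 0.17984 = 0.0395648
  w_D·p_D = 0.13 × 0.000974705 = 0.000126712
Denominator: 1.24804e-05 + 0.010595 + 0.0395648 + 0.000126712 = 0.0502989
P(Type B | x) = 0.010595 / 0.0502989 ≈ 0.2106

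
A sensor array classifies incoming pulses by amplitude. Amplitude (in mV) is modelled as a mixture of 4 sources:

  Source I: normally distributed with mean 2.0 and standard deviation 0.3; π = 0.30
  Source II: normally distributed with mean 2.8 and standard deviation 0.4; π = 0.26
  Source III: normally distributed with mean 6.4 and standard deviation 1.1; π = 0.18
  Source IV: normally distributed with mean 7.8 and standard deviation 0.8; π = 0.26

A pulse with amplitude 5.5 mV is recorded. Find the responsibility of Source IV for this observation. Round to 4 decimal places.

By Bayes' theorem, P(k | x) = P(Z=k) f_k(x) / Σ_j P(Z=j) f_j(x).
Normal densities:
  p_I = (1/(0.3·√(2π)))·exp(−(5.5−2.0)²/(2·0.3²)) = 1.329808·exp(-68.05556) = 3.69519e-30
  p_II = (1/(0.4·√(2π)))·exp(−(5.5−2.8)²/(2·0.4²)) = 0.997356·exp(-22.78125) = 1.27373e-10
  p_III = (1/(1.1·√(2π)))·exp(−(5.5−6.4)²/(2·1.1²)) = 0.362675·exp(-0.33471) = 0.25951
  p_IV = (1/(0.8·√(2π)))·exp(−(5.5−7.8)²/(2·0.8²)) = 0.498678·exp(-4.13281) = 0.00799765
Unnormalised posteriors:
  P(Z=I)·p_I = 0.30 × 3.69519e-30 = 1.10856e-30
  P(Z=II)·p_II = 0.26 × 1.27373e-10 = 3.31171e-11
  P(Z=III)·p_III = 0.18 × 0.25951 = 0.0467118
  P(Z=IV)·p_IV = 0.26 × 0.00799765 = 0.00207939
Evidence: 1.10856e-30 + 3.31171e-11 + 0.0467118 + 0.00207939 = 0.0487912
Responsibility of Source IV: 0.00207939 / 0.0487912 ≈ 0.0426

0.0426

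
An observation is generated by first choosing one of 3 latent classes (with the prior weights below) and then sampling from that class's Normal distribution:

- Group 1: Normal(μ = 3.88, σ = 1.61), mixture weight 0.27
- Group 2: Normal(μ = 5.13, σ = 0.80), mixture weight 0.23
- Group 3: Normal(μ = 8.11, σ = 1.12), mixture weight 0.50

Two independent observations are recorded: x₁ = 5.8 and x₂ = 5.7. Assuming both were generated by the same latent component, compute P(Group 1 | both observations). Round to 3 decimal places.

Posterior ∝ prior × likelihood, so P(k | x) ∝ P(Z=k) f_k(x); normalise over all components.
Since both observations come from the same component, the likelihood for component k is f_k(x₁)·f_k(x₂).
  L_1 = [0.121693] × [0.130796] = 0.015917
  L_2 = [0.351165] × [0.386887] = 0.135861
  L_3 = [0.0424588] × [0.0351772] = 0.00149358
Weight by the priors:
  P(Z=1)·L_1 = 0.27 × 0.015917 = 0.00429758
  P(Z=2)·L_2 = 0.23 × 0.135861 = 0.0312481
  P(Z=3)·L_3 = 0.50 × 0.00149358 = 0.000746791
Sum: 0.00429758 + 0.0312481 + 0.000746791 = 0.0362925
Responsibility of Group 1: 0.00429758 / 0.0362925 ≈ 0.118

0.118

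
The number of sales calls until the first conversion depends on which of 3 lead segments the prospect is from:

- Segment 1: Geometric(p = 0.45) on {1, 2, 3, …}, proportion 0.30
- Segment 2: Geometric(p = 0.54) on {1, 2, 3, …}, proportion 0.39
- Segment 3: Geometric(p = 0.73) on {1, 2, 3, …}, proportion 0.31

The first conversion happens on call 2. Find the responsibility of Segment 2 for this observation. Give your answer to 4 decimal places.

0.4172

P(component k | x) = P(Z=k)·f_k(x) / marginal(x), where marginal(x) = Σ_j P(Z=j)·f_j(x).
Evaluate each component's likelihood at the observed value:
  p_1 = 0.2475
  p_2 = 0.2484
  p_3 = 0.1971
Weight by the priors:
  P(Z=1)·p_1 = 0.30 × 0.2475 = 0.07425
  P(Z=2)·p_2 = 0.39 × 0.2484 = 0.096876
  P(Z=3)·p_3 = 0.31 × 0.1971 = 0.061101
Marginal: 0.07425 + 0.096876 + 0.061101 = 0.232227
P(Segment 2 | 2) ≈ 0.4172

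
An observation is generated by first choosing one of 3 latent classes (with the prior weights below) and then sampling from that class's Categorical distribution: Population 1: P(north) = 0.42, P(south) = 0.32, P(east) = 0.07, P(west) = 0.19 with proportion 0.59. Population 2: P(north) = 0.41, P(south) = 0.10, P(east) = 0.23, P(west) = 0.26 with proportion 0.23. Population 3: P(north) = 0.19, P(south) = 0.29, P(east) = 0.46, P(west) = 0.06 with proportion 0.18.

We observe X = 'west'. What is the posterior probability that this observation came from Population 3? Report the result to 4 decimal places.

0.0591

P(component k | x) = P(Z=k)·f_k(x) / marginal(x), where marginal(x) = Σ_j P(Z=j)·f_j(x).
Categorical probabilities:
  f_1 = 0.19
  f_2 = 0.26
  f_3 = 0.06
Multiply by the mixture weights:
  P(Z=1)·f_1 = 0.59 × 0.19 = 0.1121
  P(Z=2)·f_2 = 0.23 × 0.26 = 0.0598
  P(Z=3)·f_3 = 0.18 × 0.06 = 0.0108
Sum: 0.1121 + 0.0598 + 0.0108 = 0.1827
Responsibility of Population 3: 0.0108 / 0.1827 ≈ 0.0591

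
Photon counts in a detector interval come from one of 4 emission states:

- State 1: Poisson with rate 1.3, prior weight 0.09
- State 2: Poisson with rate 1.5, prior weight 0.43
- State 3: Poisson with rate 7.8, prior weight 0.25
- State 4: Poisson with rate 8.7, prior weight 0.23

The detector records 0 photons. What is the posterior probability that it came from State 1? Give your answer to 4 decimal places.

P(component k | x) = P(Z=k)·f_k(x) / marginal(x), where marginal(x) = Σ_j P(Z=j)·f_j(x).
Poisson probabilities:
  L_1 = e^(−1.3)·1.3^0/0! = 0.272532
  L_2 = e^(−1.5)·1.5^0/0! = 0.22313
  L_3 = e^(−7.8)·7.8^0/0! = 0.000409735
  L_4 = e^(−8.7)·8.7^0/0! = 0.000166586
Multiply by the mixture weights:
  P(Z=1)·L_1 = 0.09 × 0.272532 = 0.0245279
  P(Z=2)·L_2 = 0.43 × 0.22313 = 0.095946
  P(Z=3)·L_3 = 0.25 × 0.000409735 = 0.000102434
  P(Z=4)·L_4 = 0.23 × 0.000166586 = 3.83147e-05
Marginal: 0.0245279 + 0.095946 + 0.000102434 + 3.83147e-05 = 0.120615
So the posterior for State 1 is 0.0245279 / 0.120615 ≈ 0.2034.

0.2034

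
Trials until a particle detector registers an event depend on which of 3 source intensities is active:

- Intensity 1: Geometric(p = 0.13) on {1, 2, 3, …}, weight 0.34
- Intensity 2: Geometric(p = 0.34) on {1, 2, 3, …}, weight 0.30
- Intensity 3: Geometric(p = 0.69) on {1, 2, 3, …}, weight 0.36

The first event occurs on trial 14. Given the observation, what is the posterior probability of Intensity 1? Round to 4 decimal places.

P(component k | x) = π_k·f_k(x) / marginal(x), where marginal(x) = Σ_j π_j·f_j(x).
Evaluate each component's likelihood at the observed value:
  L_1 = 0.13·(1−0.13)^13 = 0.13·0.163588 = 0.0212664
  L_2 = 0.34·(1−0.34)^13 = 0.34·0.00450891 = 0.00153303
  L_3 = 0.69·(1−0.69)^13 = 0.69·2.44175e-07 = 1.68481e-07
Unnormalised posteriors:
  π_1·L_1 = 0.34 × 0.0212664 = 0.00723057
  π_2·L_2 = 0.30 × 0.00153303 = 0.000459908
  π_3·L_3 = 0.36 × 1.68481e-07 = 6.06532e-08
Denominator: 0.00723057 + 0.000459908 + 6.06532e-08 = 0.00769054
P(Intensity 1 | 14) = 0.00723057 / 0.00769054 ≈ 0.9402

0.9402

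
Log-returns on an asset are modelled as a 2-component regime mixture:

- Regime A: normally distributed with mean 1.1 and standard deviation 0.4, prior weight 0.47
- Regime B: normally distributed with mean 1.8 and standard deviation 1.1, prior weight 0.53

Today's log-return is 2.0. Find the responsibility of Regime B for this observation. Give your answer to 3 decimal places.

0.835

By Bayes' theorem, P(k | x) = P(Z=k) f_k(x) / Σ_j P(Z=j) f_j(x).
Evaluate each component's likelihood at the observed value:
  L_A = (1/(0.4·√(2π)))·exp(−(2.0−1.1)²/(2·0.4²)) = 0.997356·exp(-2.53125) = 0.0793491
  L_B = (1/(1.1·√(2π)))·exp(−(2.0−1.8)²/(2·1.1²)) = 0.362675·exp(-0.01653) = 0.356729
Unnormalised posteriors:
  P(Z=A)·L_A = 0.47 × 0.0793491 = 0.0372941
  P(Z=B)·L_B = 0.53 × 0.356729 = 0.189067
Denominator: 0.0372941 + 0.189067 = 0.226361
P(Regime B | 2.0) = 0.189067 / 0.226361 ≈ 0.835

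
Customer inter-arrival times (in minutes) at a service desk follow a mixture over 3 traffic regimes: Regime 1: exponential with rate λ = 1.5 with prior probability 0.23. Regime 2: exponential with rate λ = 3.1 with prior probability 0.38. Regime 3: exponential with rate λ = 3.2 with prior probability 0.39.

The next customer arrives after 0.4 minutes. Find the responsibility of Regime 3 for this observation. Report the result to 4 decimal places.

The responsibility of component k is w_k f_k(x) divided by Σ_j w_j f_j(x).
Exponential densities:
  f_1 = 1.5·e^(−1.5·0.4) = 1.5·e^(−0.6000) = 0.823217
  f_2 = 3.1·e^(−3.1·0.4) = 3.1·e^(−1.2400) = 0.897091
  f_3 = 3.2·e^(−3.2·0.4) = 3.2·e^(−1.2800) = 0.889719
Multiply by the mixture weights:
  w_1·f_1 = 0.23 × 0.823217 = 0.18934
  w_2·f_2 = 0.38 × 0.897091 = 0.340895
  w_3·f_3 = 0.39 × 0.889719 = 0.346991
Marginal: 0.18934 + 0.340895 + 0.346991 = 0.877225
So the posterior for Regime 3 is 0.346991 / 0.877225 ≈ 0.3956.

0.3956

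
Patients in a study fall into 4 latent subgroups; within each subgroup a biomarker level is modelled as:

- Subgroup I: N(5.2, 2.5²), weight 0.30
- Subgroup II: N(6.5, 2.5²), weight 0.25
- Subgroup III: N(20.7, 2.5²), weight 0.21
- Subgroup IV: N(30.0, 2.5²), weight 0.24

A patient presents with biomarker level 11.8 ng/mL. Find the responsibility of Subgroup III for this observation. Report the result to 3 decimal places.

P(component k | x) = w_k·f_k(x) / marginal(x), where marginal(x) = Σ_j w_j·f_j(x).
Normal densities:
  p_I = (1/(2.5·√(2π)))·exp(−(11.8−5.2)²/(2·2.5²)) = 0.159577·exp(-3.48480) = 0.00489261
  p_II = (1/(2.5·√(2π)))·exp(−(11.8−6.5)²/(2·2.5²)) = 0.159577·exp(-2.24720) = 0.0168664
  p_III = (1/(2.5·√(2π)))·exp(−(11.8−20.7)²/(2·2.5²)) = 0.159577·exp(-6.33680) = 0.000282444
  p_IV = (1/(2.5·√(2π)))·exp(−(11.8−30.0)²/(2·2.5²)) = 0.159577·exp(-26.49920) = 4.94896e-13
Unnormalised posteriors:
  w_I·p_I = 0.30 × 0.00489261 = 0.00146778
  w_II·p_II = 0.25 × 0.0168664 = 0.00421661
  w_III·p_III = 0.21 × 0.000282444 = 5.93133e-05
  w_IV·p_IV = 0.24 × 4.94896e-13 = 1.18775e-13
Evidence: 0.00146778 + 0.00421661 + 5.93133e-05 + 1.18775e-13 = 0.00574371
P(Subgroup III | 11.8 ng/mL) = 5.93133e-05 / 0.00574371 ≈ 0.010

0.010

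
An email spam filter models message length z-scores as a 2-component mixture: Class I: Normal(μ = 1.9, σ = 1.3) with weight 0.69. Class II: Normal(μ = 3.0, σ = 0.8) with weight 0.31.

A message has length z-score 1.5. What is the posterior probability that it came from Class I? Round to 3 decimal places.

0.883

By Bayes' theorem, P(k | x) = P(Z=k) f_k(x) / Σ_j P(Z=j) f_j(x).
Evaluate each component's likelihood at the observed value:
  L_I = (1/(1.3·√(2π)))·exp(−(1.5−1.9)²/(2·1.3²)) = 0.306879·exp(-0.04734) = 0.29269
  L_II = (1/(0.8·√(2π)))·exp(−(1.5−3.0)²/(2·0.8²)) = 0.498678·exp(-1.75781) = 0.0859828
Prior × likelihood for each component:
  P(Z=I)·L_I = 0.69 × 0.29269 = 0.201956
  P(Z=II)·L_II = 0.31 × 0.0859828 = 0.0266547
Sum: 0.201956 + 0.0266547 = 0.228611
P(Class I | the observation) = 0.201956 / 0.228611 ≈ 0.883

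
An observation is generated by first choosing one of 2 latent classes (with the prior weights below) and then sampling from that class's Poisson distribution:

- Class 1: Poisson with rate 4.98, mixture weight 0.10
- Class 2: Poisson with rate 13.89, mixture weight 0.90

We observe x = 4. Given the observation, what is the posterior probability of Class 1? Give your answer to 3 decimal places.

0.931

P(component k | x) = π_k·f_k(x) / marginal(x), where marginal(x) = Σ_j π_j·f_j(x).
Component likelihoods at x = 4:
  p_1 = 0.176165
  p_2 = 0.00143962
Unnormalised posteriors:
  π_1·p_1 = 0.10 × 0.176165 = 0.0176165
  π_2·p_2 = 0.90 × 0.00143962 = 0.00129566
Normaliser: 0.0176165 + 0.00129566 = 0.0189122
So the posterior for Class 1 is 0.0176165 / 0.0189122 ≈ 0.931.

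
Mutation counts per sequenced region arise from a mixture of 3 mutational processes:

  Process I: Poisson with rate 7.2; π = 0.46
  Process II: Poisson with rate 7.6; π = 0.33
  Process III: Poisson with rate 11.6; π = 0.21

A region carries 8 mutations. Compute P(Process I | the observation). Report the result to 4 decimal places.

The responsibility of component k is π_k f_k(x) divided by Σ_j π_j f_j(x).
Component likelihoods at x = 8 mutations:
  f_I = e^(−7.2)·7.2^8/8! = 0.133727
  f_II = e^(−7.6)·7.6^8/8! = 0.13815
  f_III = e^(−11.6)·11.6^8/8! = 0.0745294
Multiply by the mixture weights:
  π_I·f_I = 0.46 × 0.133727 = 0.0615144
  π_II·f_II = 0.33 × 0.13815 = 0.0455894
  π_III·f_III = 0.21 × 0.0745294 = 0.0156512
Evidence: 0.0615144 + 0.0455894 + 0.0156512 = 0.122755
P(Process I | the observation) = 0.0615144 / 0.122755 ≈ 0.5011

0.5011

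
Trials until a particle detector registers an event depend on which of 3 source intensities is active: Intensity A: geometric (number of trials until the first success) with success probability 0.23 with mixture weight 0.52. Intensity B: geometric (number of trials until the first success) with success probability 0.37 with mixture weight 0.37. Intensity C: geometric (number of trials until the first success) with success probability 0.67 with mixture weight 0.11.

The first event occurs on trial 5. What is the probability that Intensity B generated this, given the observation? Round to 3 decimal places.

0.334

Posterior ∝ prior × likelihood, so P(k | x) ∝ π_k f_k(x); normalise over all components.
Evaluate each component's likelihood at the observed value:
  f_A = 0.23·(1−0.23)^4 = 0.23·0.35153 = 0.080852
  f_B = 0.37·(1−0.37)^4 = 0.37·0.15753 = 0.058286
  f_C = 0.67·(1−0.67)^4 = 0.67·0.0118592 = 0.00794567
Prior × likelihood for each component:
  π_A·f_A = 0.52 × 0.080852 = 0.042043
  π_B·f_B = 0.37 × 0.058286 = 0.0215658
  π_C·f_C = 0.11 × 0.00794567 = 0.000874024
Normaliser: 0.042043 + 0.0215658 + 0.000874024 = 0.0644829
P(Intensity B | data) = 0.0215658 / 0.0644829 ≈ 0.334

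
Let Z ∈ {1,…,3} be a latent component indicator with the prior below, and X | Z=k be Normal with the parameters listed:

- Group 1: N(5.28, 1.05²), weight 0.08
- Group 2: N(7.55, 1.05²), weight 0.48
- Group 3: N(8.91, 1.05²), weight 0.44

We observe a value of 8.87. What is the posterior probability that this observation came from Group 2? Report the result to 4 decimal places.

Apply Bayes' rule: the posterior for each component is proportional to its prior times its likelihood at x.
Evaluate each component's likelihood at the observed value:
  f_1 = (1/(1.05·√(2π)))·exp(−(8.87−5.28)²/(2·1.05²)) = 0.379945·exp(-5.84494) = 0.00109975
  f_2 = (1/(1.05·√(2π)))·exp(−(8.87−7.55)²/(2·1.05²)) = 0.379945·exp(-0.79020) = 0.172401
  f_3 = (1/(1.05·√(2π)))·exp(−(8.87−8.91)²/(2·1.05²)) = 0.379945·exp(-0.00073) = 0.379669
Prior × likelihood for each component:
  π_1·f_1 = 0.08 × 0.00109975 = 8.798e-05
  π_2·f_2 = 0.48 × 0.172401 = 0.0827524
  π_3·f_3 = 0.44 × 0.379669 = 0.167055
Marginal: 8.798e-05 + 0.0827524 + 0.167055 = 0.249895
Responsibility of Group 2: 0.0827524 / 0.249895 ≈ 0.3311

0.3311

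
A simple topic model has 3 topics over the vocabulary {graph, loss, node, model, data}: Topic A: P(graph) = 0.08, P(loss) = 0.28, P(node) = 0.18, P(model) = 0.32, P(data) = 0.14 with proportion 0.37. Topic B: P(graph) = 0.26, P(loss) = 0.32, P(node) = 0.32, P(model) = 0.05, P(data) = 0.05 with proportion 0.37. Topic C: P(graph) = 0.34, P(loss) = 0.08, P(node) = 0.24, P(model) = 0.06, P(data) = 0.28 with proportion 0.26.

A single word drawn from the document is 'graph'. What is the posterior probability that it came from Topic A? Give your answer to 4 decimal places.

P(component k | x) = π_k·f_k(x) / marginal(x), where marginal(x) = Σ_j π_j·f_j(x).
Categorical probabilities:
  f_A = 0.08
  f_B = 0.26
  f_C = 0.34
Multiply by the mixture weights:
  π_A·f_A = 0.37 × 0.08 = 0.0296
  π_B·f_B = 0.37 × 0.26 = 0.0962
  π_C·f_C = 0.26 × 0.34 = 0.0884
Denominator: 0.0296 + 0.0962 + 0.0884 = 0.2142
P(Topic A | 'graph') = 0.0296 / 0.2142 ≈ 0.1382

0.1382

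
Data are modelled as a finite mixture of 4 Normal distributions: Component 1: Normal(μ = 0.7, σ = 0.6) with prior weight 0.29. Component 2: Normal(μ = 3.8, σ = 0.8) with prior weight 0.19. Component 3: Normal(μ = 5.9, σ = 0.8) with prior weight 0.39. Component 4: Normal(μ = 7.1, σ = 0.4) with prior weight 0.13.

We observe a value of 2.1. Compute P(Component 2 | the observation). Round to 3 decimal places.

The responsibility of component k is π_k f_k(x) divided by Σ_j π_j f_j(x).
Component likelihoods at x = 2.1:
  f_1 = (1/(0.6·√(2π)))·exp(−(2.1−0.7)²/(2·0.6²)) = 0.664904·exp(-2.72222) = 0.0437031
  f_2 = (1/(0.8·√(2π)))·exp(−(2.1−3.8)²/(2·0.8²)) = 0.498678·exp(-2.25781) = 0.0521512
  f_3 = (1/(0.8·√(2π)))·exp(−(2.1−5.9)²/(2·0.8²)) = 0.498678·exp(-11.28125) = 6.28688e-06
  f_4 = (1/(0.4·√(2π)))·exp(−(2.1−7.1)²/(2·0.4²)) = 0.997356·exp(-78.12500) = 1.1738e-34
Prior × likelihood for each component:
  π_1·f_1 = 0.29 × 0.0437031 = 0.0126739
  π_2·f_2 = 0.19 × 0.0521512 = 0.00990873
  π_3·f_3 = 0.39 × 6.28688e-06 = 2.45188e-06
  π_4·f_4 = 0.13 × 1.1738e-34 = 1.52594e-35
Sum: 0.0126739 + 0.00990873 + 2.45188e-06 + 1.52594e-35 = 0.0225851
Responsibility of Component 2: 0.00990873 / 0.0225851 ≈ 0.439

0.439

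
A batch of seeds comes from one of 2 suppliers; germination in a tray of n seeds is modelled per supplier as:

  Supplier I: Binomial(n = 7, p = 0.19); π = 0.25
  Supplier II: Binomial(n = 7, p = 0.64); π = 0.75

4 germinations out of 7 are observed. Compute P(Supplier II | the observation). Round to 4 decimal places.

0.9714

Apply Bayes' rule: the posterior for each component is proportional to its prior times its likelihood at x.
Binomial probabilities:
  L_I = C(7,4)·0.19^4·0.81^3 = 35·0.00130321·0.531441 = 0.0242403
  L_II = C(7,4)·0.64^4·0.36^3 = 35·0.167772·0.046656 = 0.273965
Prior × likelihood for each component:
  w_I·L_I = 0.25 × 0.0242403 = 0.00606007
  w_II·L_II = 0.75 × 0.273965 = 0.205474
Marginal: 0.00606007 + 0.205474 = 0.211534
P(Supplier II | x) ≈ 0.9714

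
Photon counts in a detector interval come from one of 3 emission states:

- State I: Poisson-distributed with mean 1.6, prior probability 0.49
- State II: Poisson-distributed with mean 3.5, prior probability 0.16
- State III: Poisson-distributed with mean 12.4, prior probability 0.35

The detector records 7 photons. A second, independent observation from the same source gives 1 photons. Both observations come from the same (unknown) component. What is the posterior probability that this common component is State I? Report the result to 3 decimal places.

0.207

P(component k | x) = P(Z=k)·f_k(x) / marginal(x), where marginal(x) = Σ_j P(Z=j)·f_j(x).
Since both observations come from the same component, the likelihood for component k is f_k(x₁)·f_k(x₂).
  L_I = [e^(−1.6)·1.6^7/7! = 0.00107532] × [0.323034] = 0.000347366
  L_II = [e^(−3.5)·3.5^7/7! = 0.0385492] × [0.105691] = 0.00407429
  L_III = [e^(−12.4)·12.4^7/7! = 0.0368358] × [5.10705e-05] = 1.88122e-06
Unnormalised posteriors:
  P(Z=I)·L_I = 0.49 × 0.000347366 = 0.000170209
  P(Z=II)·L_II = 0.16 × 0.00407429 = 0.000651887
  P(Z=III)·L_III = 0.35 × 1.88122e-06 = 6.58427e-07
Marginal: 0.000170209 + 0.000651887 + 6.58427e-07 = 0.000822755
So the posterior for State I is 0.000170209 / 0.000822755 ≈ 0.207.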